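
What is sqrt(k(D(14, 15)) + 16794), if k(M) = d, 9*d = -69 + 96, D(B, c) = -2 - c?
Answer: sqrt(16797) ≈ 129.60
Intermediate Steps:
d = 3 (d = (-69 + 96)/9 = (1/9)*27 = 3)
k(M) = 3
sqrt(k(D(14, 15)) + 16794) = sqrt(3 + 16794) = sqrt(16797)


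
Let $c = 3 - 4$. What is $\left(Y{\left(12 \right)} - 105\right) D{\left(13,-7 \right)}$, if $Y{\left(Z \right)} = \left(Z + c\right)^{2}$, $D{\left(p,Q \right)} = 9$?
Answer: $144$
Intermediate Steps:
$c = -1$ ($c = 3 - 4 = -1$)
$Y{\left(Z \right)} = \left(-1 + Z\right)^{2}$ ($Y{\left(Z \right)} = \left(Z - 1\right)^{2} = \left(-1 + Z\right)^{2}$)
$\left(Y{\left(12 \right)} - 105\right) D{\left(13,-7 \right)} = \left(\left(-1 + 12\right)^{2} - 105\right) 9 = \left(11^{2} - 105\right) 9 = \left(121 - 105\right) 9 = 16 \cdot 9 = 144$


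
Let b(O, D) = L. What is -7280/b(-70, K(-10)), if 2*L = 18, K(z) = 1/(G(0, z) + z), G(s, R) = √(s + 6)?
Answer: -7280/9 ≈ -808.89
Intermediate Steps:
G(s, R) = √(6 + s)
K(z) = 1/(z + √6) (K(z) = 1/(√(6 + 0) + z) = 1/(√6 + z) = 1/(z + √6))
L = 9 (L = (½)*18 = 9)
b(O, D) = 9
-7280/b(-70, K(-10)) = -7280/9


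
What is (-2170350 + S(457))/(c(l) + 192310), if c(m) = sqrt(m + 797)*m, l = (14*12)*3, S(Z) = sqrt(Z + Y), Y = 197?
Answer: -104345002125/9163165321 - 126*sqrt(850854)/9163165321 + 96155*sqrt(654)/18326330642 + 273464100*sqrt(1301)/9163165321 ≈ -10.311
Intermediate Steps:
S(Z) = sqrt(197 + Z) (S(Z) = sqrt(Z + 197) = sqrt(197 + Z))
l = 504 (l = 168*3 = 504)
c(m) = m*sqrt(797 + m) (c(m) = sqrt(797 + m)*m = m*sqrt(797 + m))
(-2170350 + S(457))/(c(l) + 192310) = (-2170350 + sqrt(197 + 457))/(504*sqrt(797 + 504) + 192310) = (-2170350 + sqrt(654))/(504*sqrt(1301) + 192310) = (-2170350 + sqrt(654))/(192310 + 504*sqrt(1301))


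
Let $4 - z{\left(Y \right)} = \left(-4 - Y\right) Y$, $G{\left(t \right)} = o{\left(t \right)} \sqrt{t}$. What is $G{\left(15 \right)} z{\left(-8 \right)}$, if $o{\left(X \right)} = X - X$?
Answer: $0$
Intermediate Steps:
$o{\left(X \right)} = 0$
$G{\left(t \right)} = 0$ ($G{\left(t \right)} = 0 \sqrt{t} = 0$)
$z{\left(Y \right)} = 4 - Y \left(-4 - Y\right)$ ($z{\left(Y \right)} = 4 - \left(-4 - Y\right) Y = 4 - Y \left(-4 - Y\right)$)
$G{\left(15 \right)} z{\left(-8 \right)} = 0 \left(4 + \left(-8\right)^{2} + 4 \left(-8\right)\right) = 0 \left(4 + 64 - 32\right) = 0 \cdot 36 = 0$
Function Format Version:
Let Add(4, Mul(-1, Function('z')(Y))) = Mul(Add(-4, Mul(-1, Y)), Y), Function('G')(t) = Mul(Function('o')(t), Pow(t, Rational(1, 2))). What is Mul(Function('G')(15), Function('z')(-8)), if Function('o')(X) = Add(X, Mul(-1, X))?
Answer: 0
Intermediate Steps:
Function('o')(X) = 0
Function('G')(t) = 0 (Function('G')(t) = Mul(0, Pow(t, Rational(1, 2))) = 0)
Function('z')(Y) = Add(4, Mul(-1, Y, Add(-4, Mul(-1, Y)))) (Function('z')(Y) = Add(4, Mul(-1, Mul(Add(-4, Mul(-1, Y)), Y))) = Add(4, Mul(-1, Mul(Y, Add(-4, Mul(-1, Y))))) = Add(4, Mul(-1, Y, Add(-4, Mul(-1, Y)))))
Mul(Function('G')(15), Function('z')(-8)) = Mul(0, Add(4, Pow(-8, 2), Mul(4, -8))) = Mul(0, Add(4, 64, -32)) = Mul(0, 36) = 0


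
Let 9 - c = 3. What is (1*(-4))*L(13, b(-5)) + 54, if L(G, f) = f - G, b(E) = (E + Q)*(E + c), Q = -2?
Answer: 134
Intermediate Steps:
c = 6 (c = 9 - 1*3 = 9 - 3 = 6)
b(E) = (-2 + E)*(6 + E) (b(E) = (E - 2)*(E + 6) = (-2 + E)*(6 + E))
(1*(-4))*L(13, b(-5)) + 54 = (1*(-4))*((-12 + (-5)² + 4*(-5)) - 1*13) + 54 = -4*((-12 + 25 - 20) - 13) + 54 = -4*(-7 - 13) + 54 = -4*(-20) + 54 = 80 + 54 = 134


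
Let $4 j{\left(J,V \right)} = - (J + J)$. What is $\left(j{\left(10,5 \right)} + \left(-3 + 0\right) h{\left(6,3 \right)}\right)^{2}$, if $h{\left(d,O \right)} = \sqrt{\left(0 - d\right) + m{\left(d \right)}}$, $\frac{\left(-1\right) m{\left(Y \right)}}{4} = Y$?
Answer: $-245 + 30 i \sqrt{30} \approx -245.0 + 164.32 i$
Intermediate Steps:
$m{\left(Y \right)} = - 4 Y$
$j{\left(J,V \right)} = - \frac{J}{2}$ ($j{\left(J,V \right)} = \frac{\left(-1\right) \left(J + J\right)}{4} = \frac{\left(-1\right) 2 J}{4} = \frac{\left(-2\right) J}{4} = - \frac{J}{2}$)
$h{\left(d,O \right)} = \sqrt{5} \sqrt{- d}$ ($h{\left(d,O \right)} = \sqrt{\left(0 - d\right) - 4 d} = \sqrt{- d - 4 d} = \sqrt{- 5 d} = \sqrt{5} \sqrt{- d}$)
$\left(j{\left(10,5 \right)} + \left(-3 + 0\right) h{\left(6,3 \right)}\right)^{2} = \left(\left(- \frac{1}{2}\right) 10 + \left(-3 + 0\right) \sqrt{5} \sqrt{\left(-1\right) 6}\right)^{2} = \left(-5 - 3 \sqrt{5} \sqrt{-6}\right)^{2} = \left(-5 - 3 \sqrt{5} i \sqrt{6}\right)^{2} = \left(-5 - 3 i \sqrt{30}\right)^{2}$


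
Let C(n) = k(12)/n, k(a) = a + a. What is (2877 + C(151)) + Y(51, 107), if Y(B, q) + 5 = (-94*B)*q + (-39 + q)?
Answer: -77012694/151 ≈ -5.1002e+5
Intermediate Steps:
k(a) = 2*a
Y(B, q) = -44 + q - 94*B*q (Y(B, q) = -5 + ((-94*B)*q + (-39 + q)) = -5 + (-94*B*q + (-39 + q)) = -5 + (-39 + q - 94*B*q) = -44 + q - 94*B*q)
C(n) = 24/n (C(n) = (2*12)/n = 24/n)
(2877 + C(151)) + Y(51, 107) = (2877 + 24/151) + (-44 + 107 - 94*51*107) = (2877 + 24*(1/151)) + (-44 + 107 - 512958) = (2877 + 24/151) - 512895 = 434451/151 - 512895 = -77012694/151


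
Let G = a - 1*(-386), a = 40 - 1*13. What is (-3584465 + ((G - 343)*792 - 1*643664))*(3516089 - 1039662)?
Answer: -10333359702203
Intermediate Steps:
a = 27 (a = 40 - 13 = 27)
G = 413 (G = 27 - 1*(-386) = 27 + 386 = 413)
(-3584465 + ((G - 343)*792 - 1*643664))*(3516089 - 1039662) = (-3584465 + ((413 - 343)*792 - 1*643664))*(3516089 - 1039662) = (-3584465 + (70*792 - 643664))*2476427 = (-3584465 + (55440 - 643664))*2476427 = (-3584465 - 588224)*2476427 = -4172689*2476427 = -10333359702203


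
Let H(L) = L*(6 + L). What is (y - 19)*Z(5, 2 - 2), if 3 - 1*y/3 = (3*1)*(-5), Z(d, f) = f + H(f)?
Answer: 0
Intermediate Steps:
Z(d, f) = f + f*(6 + f)
y = 54 (y = 9 - 3*3*1*(-5) = 9 - 9*(-5) = 9 - 3*(-15) = 9 + 45 = 54)
(y - 19)*Z(5, 2 - 2) = (54 - 19)*((2 - 2)*(7 + (2 - 2))) = 35*(0*(7 + 0)) = 35*(0*7) = 35*0 = 0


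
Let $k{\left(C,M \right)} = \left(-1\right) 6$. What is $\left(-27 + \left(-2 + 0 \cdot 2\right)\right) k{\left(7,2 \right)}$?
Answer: $174$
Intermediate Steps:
$k{\left(C,M \right)} = -6$
$\left(-27 + \left(-2 + 0 \cdot 2\right)\right) k{\left(7,2 \right)} = \left(-27 + \left(-2 + 0 \cdot 2\right)\right) \left(-6\right) = \left(-27 + \left(-2 + 0\right)\right) \left(-6\right) = \left(-27 - 2\right) \left(-6\right) = \left(-29\right) \left(-6\right) = 174$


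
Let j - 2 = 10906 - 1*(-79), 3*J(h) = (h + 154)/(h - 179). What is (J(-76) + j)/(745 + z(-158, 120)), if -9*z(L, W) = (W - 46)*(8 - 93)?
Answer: 8404977/1104575 ≈ 7.6092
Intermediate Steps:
J(h) = (154 + h)/(3*(-179 + h)) (J(h) = ((h + 154)/(h - 179))/3 = ((154 + h)/(-179 + h))/3 = (154 + h)/(3*(-179 + h)))
j = 10987 (j = 2 + (10906 - 1*(-79)) = 2 + (10906 + 79) = 2 + 10985 = 10987)
z(L, W) = -3910/9 + 85*W/9 (z(L, W) = -(W - 46)*(8 - 93)/9 = -(-46 + W)*(-85)/9 = -(3910 - 85*W)/9 = -3910/9 + 85*W/9)
(J(-76) + j)/(745 + z(-158, 120)) = ((154 - 76)/(3*(-179 - 76)) + 10987)/(745 + (-3910/9 + (85/9)*120)) = ((⅓)*78/(-255) + 10987)/(745 + (-3910/9 + 3400/3)) = ((⅓)*(-1/255)*78 + 10987)/(745 + 6290/9) = (-26/255 + 10987)/(12995/9) = (2801659/255)*(9/12995) = 8404977/1104575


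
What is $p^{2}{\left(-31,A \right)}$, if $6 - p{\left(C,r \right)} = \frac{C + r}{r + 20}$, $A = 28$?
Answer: $\frac{9409}{256} \approx 36.754$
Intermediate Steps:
$p{\left(C,r \right)} = 6 - \frac{C + r}{20 + r}$ ($p{\left(C,r \right)} = 6 - \frac{C + r}{r + 20} = 6 - \frac{C + r}{20 + r}$)
$p^{2}{\left(-31,A \right)} = \left(\frac{120 - -31 + 5 \cdot 28}{20 + 28}\right)^{2} = \left(\frac{120 + 31 + 140}{48}\right)^{2} = \left(\frac{1}{48} \cdot 291\right)^{2} = \left(\frac{97}{16}\right)^{2} = \frac{9409}{256}$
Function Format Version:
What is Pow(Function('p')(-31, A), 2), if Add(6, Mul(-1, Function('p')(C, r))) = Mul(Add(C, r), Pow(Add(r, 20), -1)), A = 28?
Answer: Rational(9409, 256) ≈ 36.754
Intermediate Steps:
Function('p')(C, r) = Add(6, Mul(-1, Pow(Add(20, r), -1), Add(C, r))) (Function('p')(C, r) = Add(6, Mul(-1, Mul(Add(C, r), Pow(Add(r, 20), -1)))) = Add(6, Mul(-1, Mul(Add(C, r), Pow(Add(20, r), -1)))) = Add(6, Mul(-1, Mul(Pow(Add(20, r), -1), Add(C, r)))) = Add(6, Mul(-1, Pow(Add(20, r), -1), Add(C, r))))
Pow(Function('p')(-31, A), 2) = Pow(Mul(Pow(Add(20, 28), -1), Add(120, Mul(-1, -31), Mul(5, 28))), 2) = Pow(Mul(Pow(48, -1), Add(120, 31, 140)), 2) = Pow(Mul(Rational(1, 48), 291), 2) = Pow(Rational(97, 16), 2) = Rational(9409, 256)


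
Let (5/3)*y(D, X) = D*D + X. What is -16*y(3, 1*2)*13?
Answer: -6864/5 ≈ -1372.8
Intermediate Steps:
y(D, X) = 3*X/5 + 3*D²/5 (y(D, X) = 3*(D*D + X)/5 = 3*(D² + X)/5 = 3*(X + D²)/5 = 3*X/5 + 3*D²/5)
-16*y(3, 1*2)*13 = -16*(3*(1*2)/5 + (⅗)*3²)*13 = -16*((⅗)*2 + (⅗)*9)*13 = -16*(6/5 + 27/5)*13 = -16*33/5*13 = -528/5*13 = -6864/5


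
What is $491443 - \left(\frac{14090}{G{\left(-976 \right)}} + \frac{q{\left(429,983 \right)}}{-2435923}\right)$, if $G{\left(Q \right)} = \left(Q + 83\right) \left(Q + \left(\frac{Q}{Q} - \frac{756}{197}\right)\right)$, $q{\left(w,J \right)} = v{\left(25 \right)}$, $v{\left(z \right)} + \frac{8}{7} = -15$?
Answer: $\frac{1442989090257149231600}{2936228896549263} \approx 4.9144 \cdot 10^{5}$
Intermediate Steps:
$v{\left(z \right)} = - \frac{113}{7}$ ($v{\left(z \right)} = - \frac{8}{7} - 15 = - \frac{113}{7}$)
$q{\left(w,J \right)} = - \frac{113}{7}$
$G{\left(Q \right)} = \left(83 + Q\right) \left(- \frac{559}{197} + Q\right)$ ($G{\left(Q \right)} = \left(83 + Q\right) \left(Q + \left(1 - \frac{756}{197}\right)\right) = \left(83 + Q\right) \left(Q - \frac{559}{197}\right) = \left(83 + Q\right) \left(- \frac{559}{197} + Q\right)$)
$491443 - \left(\frac{14090}{G{\left(-976 \right)}} + \frac{q{\left(429,983 \right)}}{-2435923}\right) = 491443 - \left(\frac{14090}{- \frac{46397}{197} + \left(-976\right)^{2} + \frac{15792}{197} \left(-976\right)} - \frac{113}{7 \left(-2435923\right)}\right) = 491443 - \left(\frac{14090}{- \frac{46397}{197} + 952576 - \frac{15412992}{197}} - - \frac{113}{17051461}\right) = 491443 - \left(\frac{14090}{\frac{172198083}{197}} + \frac{113}{17051461}\right) = 491443 - \left(14090 \cdot \frac{197}{172198083} + \frac{113}{17051461}\right) = 491443 - \left(\frac{2775730}{172198083} + \frac{113}{17051461}\right) = 491443 - \frac{47349710224909}{2936228896549263} = \frac{1442989090257149231600}{2936228896549263}$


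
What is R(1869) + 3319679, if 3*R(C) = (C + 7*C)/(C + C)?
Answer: 9959041/3 ≈ 3.3197e+6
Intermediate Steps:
R(C) = 4/3 (R(C) = ((C + 7*C)/(C + C))/3 = ((8*C)/((2*C)))/3 = ((8*C)*(1/(2*C)))/3 = (1/3)*4 = 4/3)
R(1869) + 3319679 = 4/3 + 3319679 = 9959041/3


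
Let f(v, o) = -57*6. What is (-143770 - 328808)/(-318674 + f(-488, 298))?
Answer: 236289/159508 ≈ 1.4814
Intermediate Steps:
f(v, o) = -342
(-143770 - 328808)/(-318674 + f(-488, 298)) = (-143770 - 328808)/(-318674 - 342) = -472578/(-319016) = -472578*(-1/319016) = 236289/159508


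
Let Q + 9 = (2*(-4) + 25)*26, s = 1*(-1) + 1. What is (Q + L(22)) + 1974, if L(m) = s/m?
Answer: 2407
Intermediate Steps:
s = 0 (s = -1 + 1 = 0)
L(m) = 0 (L(m) = 0/m = 0)
Q = 433 (Q = -9 + (2*(-4) + 25)*26 = -9 + (-8 + 25)*26 = -9 + 17*26 = -9 + 442 = 433)
(Q + L(22)) + 1974 = (433 + 0) + 1974 = 433 + 1974 = 2407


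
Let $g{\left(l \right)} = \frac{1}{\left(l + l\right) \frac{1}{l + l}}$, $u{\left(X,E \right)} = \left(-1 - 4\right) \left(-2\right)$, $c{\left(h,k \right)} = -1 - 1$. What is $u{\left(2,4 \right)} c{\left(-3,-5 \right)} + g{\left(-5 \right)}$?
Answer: $-19$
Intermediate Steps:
$c{\left(h,k \right)} = -2$
$u{\left(X,E \right)} = 10$ ($u{\left(X,E \right)} = \left(-5\right) \left(-2\right) = 10$)
$g{\left(l \right)} = 1$ ($g{\left(l \right)} = \frac{1}{2 l \frac{1}{2 l}} = 1^{-1} = 1$)
$u{\left(2,4 \right)} c{\left(-3,-5 \right)} + g{\left(-5 \right)} = 10 \left(-2\right) + 1 = -20 + 1 = -19$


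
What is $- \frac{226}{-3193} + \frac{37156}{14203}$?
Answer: $\frac{17406998}{6478597} \approx 2.6868$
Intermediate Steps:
$- \frac{226}{-3193} + \frac{37156}{14203} = \left(-226\right) \left(- \frac{1}{3193}\right) + 37156 \cdot \frac{1}{14203} = \frac{226}{3193} + \frac{5308}{2029} = \frac{17406998}{6478597}$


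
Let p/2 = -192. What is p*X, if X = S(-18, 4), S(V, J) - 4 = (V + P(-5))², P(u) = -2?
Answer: -155136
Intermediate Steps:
p = -384 (p = 2*(-192) = -384)
S(V, J) = 4 + (-2 + V)² (S(V, J) = 4 + (V - 2)² = 4 + (-2 + V)²)
X = 404 (X = 4 + (-2 - 18)² = 4 + (-20)² = 4 + 400 = 404)
p*X = -384*404 = -155136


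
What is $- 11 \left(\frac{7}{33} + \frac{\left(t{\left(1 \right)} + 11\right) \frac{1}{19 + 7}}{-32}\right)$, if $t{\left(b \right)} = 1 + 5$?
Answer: $- \frac{5263}{2496} \approx -2.1086$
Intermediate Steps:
$t{\left(b \right)} = 6$
$- 11 \left(\frac{7}{33} + \frac{\left(t{\left(1 \right)} + 11\right) \frac{1}{19 + 7}}{-32}\right) = - 11 \left(\frac{7}{33} + \frac{\left(6 + 11\right) \frac{1}{19 + 7}}{-32}\right) = - 11 \left(7 \cdot \frac{1}{33} + \frac{17}{26} \left(- \frac{1}{32}\right)\right) = - 11 \left(\frac{7}{33} + 17 \cdot \frac{1}{26} \left(- \frac{1}{32}\right)\right) = - 11 \left(\frac{7}{33} + \frac{17}{26} \left(- \frac{1}{32}\right)\right) = - 11 \left(\frac{7}{33} - \frac{17}{832}\right) = \left(-11\right) \frac{5263}{27456} = - \frac{5263}{2496}$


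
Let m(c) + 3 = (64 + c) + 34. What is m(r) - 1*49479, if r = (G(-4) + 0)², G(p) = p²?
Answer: -49128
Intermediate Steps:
r = 256 (r = ((-4)² + 0)² = (16 + 0)² = 16² = 256)
m(c) = 95 + c (m(c) = -3 + ((64 + c) + 34) = -3 + (98 + c) = 95 + c)
m(r) - 1*49479 = (95 + 256) - 1*49479 = 351 - 49479 = -49128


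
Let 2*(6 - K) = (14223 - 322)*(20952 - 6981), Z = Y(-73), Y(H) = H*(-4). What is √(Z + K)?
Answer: 35*I*√317078/2 ≈ 9854.2*I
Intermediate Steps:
Y(H) = -4*H
Z = 292 (Z = -4*(-73) = 292)
K = -194210859/2 (K = 6 - (14223 - 322)*(20952 - 6981)/2 = 6 - 13901*13971/2 = 6 - ½*194210871 = 6 - 194210871/2 = -194210859/2 ≈ -9.7105e+7)
√(Z + K) = √(292 - 194210859/2) = √(-194210275/2) = 35*I*√317078/2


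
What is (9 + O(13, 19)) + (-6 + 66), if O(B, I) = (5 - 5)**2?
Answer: 69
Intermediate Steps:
O(B, I) = 0 (O(B, I) = 0**2 = 0)
(9 + O(13, 19)) + (-6 + 66) = (9 + 0) + (-6 + 66) = 9 + 60 = 69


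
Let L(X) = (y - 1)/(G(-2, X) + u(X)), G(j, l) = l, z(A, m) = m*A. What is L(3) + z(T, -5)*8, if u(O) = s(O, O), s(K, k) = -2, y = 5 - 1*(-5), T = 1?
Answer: -31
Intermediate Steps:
y = 10 (y = 5 + 5 = 10)
z(A, m) = A*m
u(O) = -2
L(X) = 9/(-2 + X) (L(X) = (10 - 1)/(X - 2) = 9/(-2 + X))
L(3) + z(T, -5)*8 = 9/(-2 + 3) + (1*(-5))*8 = 9/1 - 5*8 = 9*1 - 40 = 9 - 40 = -31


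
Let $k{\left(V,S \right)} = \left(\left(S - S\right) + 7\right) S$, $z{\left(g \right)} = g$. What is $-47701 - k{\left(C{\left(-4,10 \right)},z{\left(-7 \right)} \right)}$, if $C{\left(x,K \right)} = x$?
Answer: $-47652$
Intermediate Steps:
$k{\left(V,S \right)} = 7 S$ ($k{\left(V,S \right)} = \left(0 + 7\right) S = 7 S$)
$-47701 - k{\left(C{\left(-4,10 \right)},z{\left(-7 \right)} \right)} = -47701 - 7 \left(-7\right) = -47701 - -49 = -47701 + 49 = -47652$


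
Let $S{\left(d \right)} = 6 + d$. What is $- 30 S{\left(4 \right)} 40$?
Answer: $-12000$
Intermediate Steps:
$- 30 S{\left(4 \right)} 40 = - 30 \left(6 + 4\right) 40 = \left(-30\right) 10 \cdot 40 = \left(-300\right) 40 = -12000$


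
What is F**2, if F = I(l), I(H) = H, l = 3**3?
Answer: 729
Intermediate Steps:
l = 27
F = 27
F**2 = 27**2 = 729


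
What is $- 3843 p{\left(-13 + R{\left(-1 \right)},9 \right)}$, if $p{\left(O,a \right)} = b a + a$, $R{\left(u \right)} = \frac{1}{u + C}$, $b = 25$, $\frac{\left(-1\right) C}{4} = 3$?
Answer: $-899262$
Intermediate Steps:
$C = -12$ ($C = \left(-4\right) 3 = -12$)
$R{\left(u \right)} = \frac{1}{-12 + u}$ ($R{\left(u \right)} = \frac{1}{u - 12} = \frac{1}{-12 + u}$)
$p{\left(O,a \right)} = 26 a$ ($p{\left(O,a \right)} = 25 a + a = 26 a$)
$- 3843 p{\left(-13 + R{\left(-1 \right)},9 \right)} = - 3843 \cdot 26 \cdot 9 = \left(-3843\right) 234 = -899262$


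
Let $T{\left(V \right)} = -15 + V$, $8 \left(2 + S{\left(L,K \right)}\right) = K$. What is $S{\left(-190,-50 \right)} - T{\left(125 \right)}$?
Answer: $- \frac{473}{4} \approx -118.25$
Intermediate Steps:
$S{\left(L,K \right)} = -2 + \frac{K}{8}$
$S{\left(-190,-50 \right)} - T{\left(125 \right)} = \left(-2 + \frac{1}{8} \left(-50\right)\right) - \left(-15 + 125\right) = \left(-2 - \frac{25}{4}\right) - 110 = - \frac{33}{4} - 110 = - \frac{473}{4}$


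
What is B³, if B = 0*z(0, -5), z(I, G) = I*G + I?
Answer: 0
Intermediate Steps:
z(I, G) = I + G*I (z(I, G) = G*I + I = I + G*I)
B = 0 (B = 0*(0*(1 - 5)) = 0*(0*(-4)) = 0*0 = 0)
B³ = 0³ = 0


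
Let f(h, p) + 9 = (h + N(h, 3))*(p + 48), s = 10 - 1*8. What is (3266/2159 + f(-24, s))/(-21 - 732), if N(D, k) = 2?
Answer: 2391065/1625727 ≈ 1.4708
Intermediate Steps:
s = 2 (s = 10 - 8 = 2)
f(h, p) = -9 + (2 + h)*(48 + p) (f(h, p) = -9 + (h + 2)*(p + 48) = -9 + (2 + h)*(48 + p))
(3266/2159 + f(-24, s))/(-21 - 732) = (3266/2159 + (87 + 2*2 + 48*(-24) - 24*2))/(-21 - 732) = (3266*(1/2159) + (87 + 4 - 1152 - 48))/(-753) = (3266/2159 - 1109)*(-1/753) = -2391065/2159*(-1/753) = 2391065/1625727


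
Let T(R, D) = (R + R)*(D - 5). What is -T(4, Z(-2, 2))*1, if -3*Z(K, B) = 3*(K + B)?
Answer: 40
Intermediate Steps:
Z(K, B) = -B - K (Z(K, B) = -(K + B) = -(B + K) = -(3*B + 3*K)/3 = -B - K)
T(R, D) = 2*R*(-5 + D) (T(R, D) = (2*R)*(-5 + D) = 2*R*(-5 + D))
-T(4, Z(-2, 2))*1 = -2*4*(-5 + (-1*2 - 1*(-2)))*1 = -2*4*(-5 + (-2 + 2))*1 = -2*4*(-5 + 0)*1 = -2*4*(-5)*1 = -1*(-40)*1 = 40*1 = 40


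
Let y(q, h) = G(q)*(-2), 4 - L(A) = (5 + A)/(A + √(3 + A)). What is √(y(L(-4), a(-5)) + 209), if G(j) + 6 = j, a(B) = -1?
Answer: √(61421 - 34*I)/17 ≈ 14.578 - 0.004035*I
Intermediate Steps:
G(j) = -6 + j
L(A) = 4 - (5 + A)/(A + √(3 + A))
y(q, h) = 12 - 2*q (y(q, h) = (-6 + q)*(-2) = 12 - 2*q)
√(y(L(-4), a(-5)) + 209) = √((12 - 2*(-5 + 3*(-4) + 4*√(3 - 4))/(-4 + √(3 - 4))) + 209) = √((12 - 2*(-5 - 12 + 4*√(-1))/(-4 + √(-1))) + 209) = √((12 - 2*(-5 - 12 + 4*I)/(-4 + I)) + 209) = √((12 - 2*(-4 - I)/17*(-17 + 4*I)) + 209) = √((12 - 2*(-17 + 4*I)*(-4 - I)/17) + 209) = √(221 - 2*(-17 + 4*I)*(-4 - I)/17)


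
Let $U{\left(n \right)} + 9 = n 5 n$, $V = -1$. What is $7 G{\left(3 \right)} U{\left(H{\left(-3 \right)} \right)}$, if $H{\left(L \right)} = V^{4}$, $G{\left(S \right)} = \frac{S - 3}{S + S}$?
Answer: $0$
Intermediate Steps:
$G{\left(S \right)} = \frac{-3 + S}{2 S}$
$H{\left(L \right)} = 1$ ($H{\left(L \right)} = \left(-1\right)^{4} = 1$)
$U{\left(n \right)} = -9 + 5 n^{2}$ ($U{\left(n \right)} = -9 + n 5 n = -9 + 5 n n = -9 + 5 n^{2}$)
$7 G{\left(3 \right)} U{\left(H{\left(-3 \right)} \right)} = 7 \frac{-3 + 3}{2 \cdot 3} \left(-9 + 5 \cdot 1^{2}\right) = 7 \cdot \frac{1}{2} \cdot \frac{1}{3} \cdot 0 \left(-9 + 5 \cdot 1\right) = 7 \cdot 0 \left(-9 + 5\right) = 7 \cdot 0 \left(-4\right) = 7 \cdot 0 = 0$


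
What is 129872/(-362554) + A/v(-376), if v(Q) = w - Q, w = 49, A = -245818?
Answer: -44588747386/77042725 ≈ -578.75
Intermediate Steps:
v(Q) = 49 - Q
129872/(-362554) + A/v(-376) = 129872/(-362554) - 245818/(49 - 1*(-376)) = 129872*(-1/362554) - 245818/(49 + 376) = -64936/181277 - 245818/425 = -44588747386/77042725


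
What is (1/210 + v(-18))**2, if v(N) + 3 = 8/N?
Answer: 4695889/396900 ≈ 11.831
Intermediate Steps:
v(N) = -3 + 8/N
(1/210 + v(-18))**2 = (1/210 + (-3 + 8/(-18)))**2 = (1/210 + (-3 + 8*(-1/18)))**2 = (1/210 + (-3 - 4/9))**2 = (1/210 - 31/9)**2 = (-2167/630)**2 = 4695889/396900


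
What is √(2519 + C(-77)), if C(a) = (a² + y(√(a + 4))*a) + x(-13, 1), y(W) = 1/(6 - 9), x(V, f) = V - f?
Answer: √76137/3 ≈ 91.976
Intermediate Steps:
y(W) = -⅓ (y(W) = 1/(-3) = -⅓)
C(a) = -14 + a² - a/3 (C(a) = (a² - a/3) + (-13 - 1*1) = (a² - a/3) + (-13 - 1) = (a² - a/3) - 14 = -14 + a² - a/3)
√(2519 + C(-77)) = √(2519 + (-14 + (-77)² - ⅓*(-77))) = √(2519 + (-14 + 5929 + 77/3)) = √(2519 + 17822/3) = √(25379/3) = √76137/3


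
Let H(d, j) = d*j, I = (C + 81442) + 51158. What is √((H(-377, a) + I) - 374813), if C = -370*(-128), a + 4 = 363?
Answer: 2*I*√82549 ≈ 574.63*I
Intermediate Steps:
a = 359 (a = -4 + 363 = 359)
C = 47360
I = 179960 (I = (47360 + 81442) + 51158 = 128802 + 51158 = 179960)
√((H(-377, a) + I) - 374813) = √((-377*359 + 179960) - 374813) = √((-135343 + 179960) - 374813) = √(44617 - 374813) = √(-330196) = 2*I*√82549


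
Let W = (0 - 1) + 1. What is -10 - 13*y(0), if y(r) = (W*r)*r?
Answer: -10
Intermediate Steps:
W = 0 (W = -1 + 1 = 0)
y(r) = 0 (y(r) = (0*r)*r = 0*r = 0)
-10 - 13*y(0) = -10 - 13*0 = -10 + 0 = -10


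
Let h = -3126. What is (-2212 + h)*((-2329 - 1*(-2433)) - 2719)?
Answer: 13958870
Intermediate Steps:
(-2212 + h)*((-2329 - 1*(-2433)) - 2719) = (-2212 - 3126)*((-2329 - 1*(-2433)) - 2719) = -5338*((-2329 + 2433) - 2719) = -5338*(104 - 2719) = -5338*(-2615) = 13958870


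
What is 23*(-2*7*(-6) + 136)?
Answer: 5060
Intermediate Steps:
23*(-2*7*(-6) + 136) = 23*(-14*(-6) + 136) = 23*(84 + 136) = 23*220 = 5060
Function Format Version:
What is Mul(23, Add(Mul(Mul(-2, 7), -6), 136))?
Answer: 5060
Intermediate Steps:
Mul(23, Add(Mul(Mul(-2, 7), -6), 136)) = Mul(23, Add(Mul(-14, -6), 136)) = Mul(23, Add(84, 136)) = Mul(23, 220) = 5060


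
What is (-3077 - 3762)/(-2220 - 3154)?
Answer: 6839/5374 ≈ 1.2726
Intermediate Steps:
(-3077 - 3762)/(-2220 - 3154) = -6839/(-5374) = -6839*(-1/5374) = 6839/5374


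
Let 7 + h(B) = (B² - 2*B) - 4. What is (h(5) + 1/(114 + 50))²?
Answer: 431649/26896 ≈ 16.049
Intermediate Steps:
h(B) = -11 + B² - 2*B (h(B) = -7 + ((B² - 2*B) - 4) = -7 + (-4 + B² - 2*B) = -11 + B² - 2*B)
(h(5) + 1/(114 + 50))² = ((-11 + 5² - 2*5) + 1/(114 + 50))² = ((-11 + 25 - 10) + 1/164)² = (4 + 1/164)² = (657/164)² = 431649/26896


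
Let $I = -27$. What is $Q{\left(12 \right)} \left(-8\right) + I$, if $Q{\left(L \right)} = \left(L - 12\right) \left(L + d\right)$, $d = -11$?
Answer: $-27$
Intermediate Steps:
$Q{\left(L \right)} = \left(-12 + L\right) \left(-11 + L\right)$ ($Q{\left(L \right)} = \left(L - 12\right) \left(L - 11\right) = \left(-12 + L\right) \left(-11 + L\right)$)
$Q{\left(12 \right)} \left(-8\right) + I = \left(132 + 12^{2} - 276\right) \left(-8\right) - 27 = \left(132 + 144 - 276\right) \left(-8\right) - 27 = 0 \left(-8\right) - 27 = 0 - 27 = -27$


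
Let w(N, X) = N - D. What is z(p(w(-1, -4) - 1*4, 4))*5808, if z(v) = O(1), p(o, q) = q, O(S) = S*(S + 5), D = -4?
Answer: 34848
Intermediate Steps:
w(N, X) = 4 + N (w(N, X) = N - 1*(-4) = N + 4 = 4 + N)
O(S) = S*(5 + S)
z(v) = 6 (z(v) = 1*(5 + 1) = 1*6 = 6)
z(p(w(-1, -4) - 1*4, 4))*5808 = 6*5808 = 34848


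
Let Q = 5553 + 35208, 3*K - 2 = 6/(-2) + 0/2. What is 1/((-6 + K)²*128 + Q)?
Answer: 9/413057 ≈ 2.1789e-5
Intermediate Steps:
K = -⅓ (K = ⅔ + (6/(-2) + 0/2)/3 = ⅔ + (6*(-½) + 0*(½))/3 = ⅔ + (-3 + 0)/3 = ⅔ + (⅓)*(-3) = ⅔ - 1 = -⅓ ≈ -0.33333)
Q = 40761
1/((-6 + K)²*128 + Q) = 1/((-6 - ⅓)²*128 + 40761) = 1/((-19/3)²*128 + 40761) = 1/((361/9)*128 + 40761) = 1/(46208/9 + 40761) = 1/(413057/9) = 9/413057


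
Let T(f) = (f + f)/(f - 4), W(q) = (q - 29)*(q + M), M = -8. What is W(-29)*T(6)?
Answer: 12876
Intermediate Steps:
W(q) = (-29 + q)*(-8 + q) (W(q) = (q - 29)*(q - 8) = (-29 + q)*(-8 + q))
T(f) = 2*f/(-4 + f) (T(f) = (2*f)/(-4 + f) = 2*f/(-4 + f))
W(-29)*T(6) = (232 + (-29)² - 37*(-29))*(2*6/(-4 + 6)) = (232 + 841 + 1073)*(2*6/2) = 2146*(2*6*(½)) = 2146*6 = 12876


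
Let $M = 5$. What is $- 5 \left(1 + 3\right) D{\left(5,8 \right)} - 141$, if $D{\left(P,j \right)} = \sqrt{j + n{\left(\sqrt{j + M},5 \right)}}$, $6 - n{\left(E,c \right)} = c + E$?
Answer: $-141 - 20 \sqrt{9 - \sqrt{13}} \approx -187.45$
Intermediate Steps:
$n{\left(E,c \right)} = 6 - E - c$ ($n{\left(E,c \right)} = 6 - \left(c + E\right) = 6 - \left(E + c\right) = 6 - E - c$)
$D{\left(P,j \right)} = \sqrt{1 + j - \sqrt{5 + j}}$ ($D{\left(P,j \right)} = \sqrt{j - \left(-1 + \sqrt{j + 5}\right)} = \sqrt{j - \left(-1 + \sqrt{5 + j}\right)} = \sqrt{1 + j - \sqrt{5 + j}}$)
$- 5 \left(1 + 3\right) D{\left(5,8 \right)} - 141 = - 5 \left(1 + 3\right) \sqrt{1 + 8 - \sqrt{5 + 8}} - 141 = \left(-5\right) 4 \sqrt{1 + 8 - \sqrt{13}} - 141 = - 20 \sqrt{9 - \sqrt{13}} - 141 = -141 - 20 \sqrt{9 - \sqrt{13}}$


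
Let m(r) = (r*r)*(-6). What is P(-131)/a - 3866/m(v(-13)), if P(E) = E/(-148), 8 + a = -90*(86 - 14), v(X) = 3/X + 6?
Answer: 313680885023/16203780000 ≈ 19.358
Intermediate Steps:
v(X) = 6 + 3/X
m(r) = -6*r² (m(r) = r²*(-6) = -6*r²)
a = -6488 (a = -8 - 90*(86 - 14) = -8 - 90*72 = -8 - 6480 = -6488)
P(E) = -E/148 (P(E) = E*(-1/148) = -E/148)
P(-131)/a - 3866/m(v(-13)) = -1/148*(-131)/(-6488) - 3866*(-1/(6*(6 + 3/(-13))²)) = (131/148)*(-1/6488) - 3866*(-1/(6*(6 + 3*(-1/13))²)) = -131/960224 - 3866*(-1/(6*(6 - 3/13)²)) = -131/960224 - 3866/((-6*(75/13)²)) = -131/960224 - 3866/((-6*5625/169)) = -131/960224 - 3866/(-33750/169) = -131/960224 - 3866*(-169/33750) = -131/960224 + 326677/16875 = 313680885023/16203780000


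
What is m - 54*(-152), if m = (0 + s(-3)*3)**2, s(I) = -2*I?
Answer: 8532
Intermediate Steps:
m = 324 (m = (0 - 2*(-3)*3)**2 = (0 + 6*3)**2 = (0 + 18)**2 = 18**2 = 324)
m - 54*(-152) = 324 - 54*(-152) = 324 + 8208 = 8532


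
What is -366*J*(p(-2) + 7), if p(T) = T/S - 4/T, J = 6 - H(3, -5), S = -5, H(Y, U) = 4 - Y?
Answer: -17202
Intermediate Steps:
J = 5 (J = 6 - (4 - 1*3) = 6 - (4 - 3) = 6 - 1*1 = 6 - 1 = 5)
p(T) = -4/T - T/5 (p(T) = T/(-5) - 4/T = T*(-⅕) - 4/T = -T/5 - 4/T = -4/T - T/5)
-366*J*(p(-2) + 7) = -1830*((-4/(-2) - ⅕*(-2)) + 7) = -1830*((-4*(-½) + ⅖) + 7) = -1830*((2 + ⅖) + 7) = -1830*(12/5 + 7) = -1830*47/5 = -366*47 = -17202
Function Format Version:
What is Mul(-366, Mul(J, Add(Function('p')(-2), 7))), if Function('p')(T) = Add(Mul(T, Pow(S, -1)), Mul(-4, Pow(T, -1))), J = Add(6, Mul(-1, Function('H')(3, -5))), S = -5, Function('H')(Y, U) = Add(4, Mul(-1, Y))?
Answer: -17202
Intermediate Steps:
J = 5 (J = Add(6, Mul(-1, Add(4, Mul(-1, 3)))) = Add(6, Mul(-1, Add(4, -3))) = Add(6, Mul(-1, 1)) = Add(6, -1) = 5)
Function('p')(T) = Add(Mul(-4, Pow(T, -1)), Mul(Rational(-1, 5), T)) (Function('p')(T) = Add(Mul(T, Pow(-5, -1)), Mul(-4, Pow(T, -1))) = Add(Mul(T, Rational(-1, 5)), Mul(-4, Pow(T, -1))) = Add(Mul(Rational(-1, 5), T), Mul(-4, Pow(T, -1))) = Add(Mul(-4, Pow(T, -1)), Mul(Rational(-1, 5), T)))
Mul(-366, Mul(J, Add(Function('p')(-2), 7))) = Mul(-366, Mul(5, Add(Add(Mul(-4, Pow(-2, -1)), Mul(Rational(-1, 5), -2)), 7))) = Mul(-366, Mul(5, Add(Add(Mul(-4, Rational(-1, 2)), Rational(2, 5)), 7))) = Mul(-366, Mul(5, Add(Add(2, Rational(2, 5)), 7))) = Mul(-366, Mul(5, Add(Rational(12, 5), 7))) = Mul(-366, Mul(5, Rational(47, 5))) = Mul(-366, 47) = -17202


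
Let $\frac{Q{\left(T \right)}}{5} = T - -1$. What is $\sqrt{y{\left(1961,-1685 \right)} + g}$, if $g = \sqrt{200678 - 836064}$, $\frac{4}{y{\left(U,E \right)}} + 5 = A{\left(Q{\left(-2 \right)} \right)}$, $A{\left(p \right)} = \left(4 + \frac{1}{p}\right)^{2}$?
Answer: $\frac{\sqrt{1475 + 3481 i \sqrt{635386}}}{59} \approx 19.969 + 19.959 i$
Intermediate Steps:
$Q{\left(T \right)} = 5 + 5 T$ ($Q{\left(T \right)} = 5 \left(T - -1\right) = 5 \left(T + 1\right) = 5 \left(1 + T\right) = 5 + 5 T$)
$y{\left(U,E \right)} = \frac{25}{59}$ ($y{\left(U,E \right)} = \frac{4}{-5 + \frac{\left(1 + 4 \left(5 + 5 \left(-2\right)\right)\right)^{2}}{\left(5 + 5 \left(-2\right)\right)^{2}}} = \frac{4}{-5 + \frac{\left(1 + 4 \left(5 - 10\right)\right)^{2}}{\left(5 - 10\right)^{2}}} = \frac{4}{-5 + \frac{\left(1 + 4 \left(-5\right)\right)^{2}}{25}} = \frac{4}{-5 + \frac{\left(1 - 20\right)^{2}}{25}} = \frac{4}{-5 + \frac{\left(-19\right)^{2}}{25}} = \frac{4}{-5 + \frac{1}{25} \cdot 361} = \frac{4}{-5 + \frac{361}{25}} = \frac{4}{\frac{236}{25}} = 4 \cdot \frac{25}{236} = \frac{25}{59}$)
$g = i \sqrt{635386}$ ($g = \sqrt{-635386} = i \sqrt{635386} \approx 797.11 i$)
$\sqrt{y{\left(1961,-1685 \right)} + g} = \sqrt{\frac{25}{59} + i \sqrt{635386}}$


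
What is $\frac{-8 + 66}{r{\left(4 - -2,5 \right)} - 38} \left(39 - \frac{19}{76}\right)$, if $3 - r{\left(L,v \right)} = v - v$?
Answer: $- \frac{899}{14} \approx -64.214$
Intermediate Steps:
$r{\left(L,v \right)} = 3$ ($r{\left(L,v \right)} = 3 - \left(v - v\right) = 3 - 0 = 3 + 0 = 3$)
$\frac{-8 + 66}{r{\left(4 - -2,5 \right)} - 38} \left(39 - \frac{19}{76}\right) = \frac{-8 + 66}{3 - 38} \left(39 - \frac{19}{76}\right) = \frac{58}{-35} \left(39 - \frac{1}{4}\right) = 58 \left(- \frac{1}{35}\right) \left(39 - \frac{1}{4}\right) = \left(- \frac{58}{35}\right) \frac{155}{4} = - \frac{899}{14}$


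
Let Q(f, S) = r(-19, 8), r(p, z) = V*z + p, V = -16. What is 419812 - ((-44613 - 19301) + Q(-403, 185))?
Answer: 483873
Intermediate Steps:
r(p, z) = p - 16*z (r(p, z) = -16*z + p = p - 16*z)
Q(f, S) = -147 (Q(f, S) = -19 - 16*8 = -19 - 128 = -147)
419812 - ((-44613 - 19301) + Q(-403, 185)) = 419812 - ((-44613 - 19301) - 147) = 419812 - (-63914 - 147) = 419812 - 1*(-64061) = 419812 + 64061 = 483873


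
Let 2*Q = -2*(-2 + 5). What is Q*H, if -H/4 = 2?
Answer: 24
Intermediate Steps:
H = -8 (H = -4*2 = -8)
Q = -3 (Q = (-2*(-2 + 5))/2 = (-2*3)/2 = (½)*(-6) = -3)
Q*H = -3*(-8) = 24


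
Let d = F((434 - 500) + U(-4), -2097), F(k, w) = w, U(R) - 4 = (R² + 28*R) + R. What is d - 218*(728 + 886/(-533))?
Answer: -85513785/533 ≈ -1.6044e+5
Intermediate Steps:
U(R) = 4 + R² + 29*R (U(R) = 4 + ((R² + 28*R) + R) = 4 + (R² + 29*R) = 4 + R² + 29*R)
d = -2097
d - 218*(728 + 886/(-533)) = -2097 - 218*(728 + 886/(-533)) = -2097 - 218*(728 + 886*(-1/533)) = -2097 - 218*(728 - 886/533) = -2097 - 218*387138/533 = -2097 - 84396084/533 = -85513785/533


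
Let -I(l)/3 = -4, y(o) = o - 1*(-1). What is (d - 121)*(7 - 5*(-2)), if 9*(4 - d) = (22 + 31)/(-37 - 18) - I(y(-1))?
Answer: -972434/495 ≈ -1964.5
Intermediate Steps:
y(o) = 1 + o (y(o) = o + 1 = 1 + o)
I(l) = 12 (I(l) = -3*(-4) = 12)
d = 2693/495 (d = 4 - ((22 + 31)/(-37 - 18) - 1*12)/9 = 4 - (53/(-55) - 12)/9 = 4 - (53*(-1/55) - 12)/9 = 4 - (-53/55 - 12)/9 = 4 - ⅑*(-713/55) = 4 + 713/495 = 2693/495 ≈ 5.4404)
(d - 121)*(7 - 5*(-2)) = (2693/495 - 121)*(7 - 5*(-2)) = -57202*(7 + 10)/495 = -57202/495*17 = -972434/495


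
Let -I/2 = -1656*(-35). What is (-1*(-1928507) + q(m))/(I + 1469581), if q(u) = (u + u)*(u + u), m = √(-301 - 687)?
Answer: 1924555/1353661 ≈ 1.4217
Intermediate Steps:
m = 2*I*√247 (m = √(-988) = 2*I*√247 ≈ 31.432*I)
q(u) = 4*u² (q(u) = (2*u)*(2*u) = 4*u²)
I = -115920 (I = -(-3312)*(-35) = -2*57960 = -115920)
(-1*(-1928507) + q(m))/(I + 1469581) = (-1*(-1928507) + 4*(2*I*√247)²)/(-115920 + 1469581) = (1928507 + 4*(-988))/1353661 = (1928507 - 3952)*(1/1353661) = 1924555*(1/1353661) = 1924555/1353661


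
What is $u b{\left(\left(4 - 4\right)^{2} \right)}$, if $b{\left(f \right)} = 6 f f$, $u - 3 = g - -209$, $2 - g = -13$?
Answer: $0$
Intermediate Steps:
$g = 15$ ($g = 2 - -13 = 2 + 13 = 15$)
$u = 227$ ($u = 3 + \left(15 - -209\right) = 3 + \left(15 + 209\right) = 3 + 224 = 227$)
$b{\left(f \right)} = 6 f^{2}$
$u b{\left(\left(4 - 4\right)^{2} \right)} = 227 \cdot 6 \left(\left(4 - 4\right)^{2}\right)^{2} = 227 \cdot 6 \left(0^{2}\right)^{2} = 227 \cdot 6 \cdot 0^{2} = 227 \cdot 6 \cdot 0 = 227 \cdot 0 = 0$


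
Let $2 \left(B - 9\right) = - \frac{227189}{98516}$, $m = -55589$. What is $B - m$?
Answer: $\frac{10954357947}{197032} \approx 55597.0$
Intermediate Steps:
$B = \frac{1546099}{197032}$ ($B = 9 + \frac{\left(-227189\right) \frac{1}{98516}}{2} = 9 + \frac{1}{2} \left(- \frac{227189}{98516}\right) = 9 - \frac{227189}{197032} = \frac{1546099}{197032} \approx 7.8469$)
$B - m = \frac{1546099}{197032} - -55589 = \frac{1546099}{197032} + 55589 = \frac{10954357947}{197032}$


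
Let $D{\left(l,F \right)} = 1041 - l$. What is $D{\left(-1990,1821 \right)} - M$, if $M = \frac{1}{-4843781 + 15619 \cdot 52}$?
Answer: $\frac{12219758384}{4031593} \approx 3031.0$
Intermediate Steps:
$M = - \frac{1}{4031593}$ ($M = \frac{1}{-4843781 + 812188} = \frac{1}{-4031593} = - \frac{1}{4031593} \approx -2.4804 \cdot 10^{-7}$)
$D{\left(-1990,1821 \right)} - M = \left(1041 - -1990\right) - - \frac{1}{4031593} = \left(1041 + 1990\right) + \frac{1}{4031593} = 3031 + \frac{1}{4031593} = \frac{12219758384}{4031593}$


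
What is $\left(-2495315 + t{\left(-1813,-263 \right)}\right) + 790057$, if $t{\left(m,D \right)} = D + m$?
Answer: $-1707334$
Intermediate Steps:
$\left(-2495315 + t{\left(-1813,-263 \right)}\right) + 790057 = \left(-2495315 - 2076\right) + 790057 = -2497391 + 790057 = -1707334$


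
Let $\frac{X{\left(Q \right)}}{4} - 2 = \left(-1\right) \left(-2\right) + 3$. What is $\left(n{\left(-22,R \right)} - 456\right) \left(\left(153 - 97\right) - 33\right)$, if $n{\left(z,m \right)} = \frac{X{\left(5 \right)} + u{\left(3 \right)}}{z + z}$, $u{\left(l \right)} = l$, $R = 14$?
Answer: $- \frac{462185}{44} \approx -10504.0$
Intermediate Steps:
$X{\left(Q \right)} = 28$ ($X{\left(Q \right)} = 8 + 4 \left(\left(-1\right) \left(-2\right) + 3\right) = 8 + 4 \left(2 + 3\right) = 8 + 4 \cdot 5 = 8 + 20 = 28$)
$n{\left(z,m \right)} = \frac{31}{2 z}$ ($n{\left(z,m \right)} = \frac{28 + 3}{z + z} = \frac{31}{2 z}$)
$\left(n{\left(-22,R \right)} - 456\right) \left(\left(153 - 97\right) - 33\right) = \left(\frac{31}{2 \left(-22\right)} - 456\right) \left(\left(153 - 97\right) - 33\right) = \left(\frac{31}{2} \left(- \frac{1}{22}\right) - 456\right) \left(56 - 33\right) = \left(- \frac{31}{44} - 456\right) 23 = \left(- \frac{20095}{44}\right) 23 = - \frac{462185}{44}$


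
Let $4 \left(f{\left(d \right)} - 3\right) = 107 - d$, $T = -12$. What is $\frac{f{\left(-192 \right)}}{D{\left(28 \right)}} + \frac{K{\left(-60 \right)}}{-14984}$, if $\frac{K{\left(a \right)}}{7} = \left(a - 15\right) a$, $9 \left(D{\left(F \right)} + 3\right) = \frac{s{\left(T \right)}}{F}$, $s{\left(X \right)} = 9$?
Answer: $- \frac{8808667}{310918} \approx -28.331$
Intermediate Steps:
$D{\left(F \right)} = -3 + \frac{1}{F}$ ($D{\left(F \right)} = -3 + \frac{9 \frac{1}{F}}{9} = -3 + \frac{1}{F}$)
$f{\left(d \right)} = \frac{119}{4} - \frac{d}{4}$ ($f{\left(d \right)} = 3 + \frac{107 - d}{4} = 3 - \left(- \frac{107}{4} + \frac{d}{4}\right) = \frac{119}{4} - \frac{d}{4}$)
$K{\left(a \right)} = 7 a \left(-15 + a\right)$ ($K{\left(a \right)} = 7 \left(a - 15\right) a = 7 \left(-15 + a\right) a = 7 a \left(-15 + a\right)$)
$\frac{f{\left(-192 \right)}}{D{\left(28 \right)}} + \frac{K{\left(-60 \right)}}{-14984} = \frac{\frac{119}{4} - -48}{-3 + \frac{1}{28}} + \frac{7 \left(-60\right) \left(-15 - 60\right)}{-14984} = \frac{\frac{119}{4} + 48}{-3 + \frac{1}{28}} + 7 \left(-60\right) \left(-75\right) \left(- \frac{1}{14984}\right) = \frac{311}{4 \left(- \frac{83}{28}\right)} + 31500 \left(- \frac{1}{14984}\right) = \frac{311}{4} \left(- \frac{28}{83}\right) - \frac{7875}{3746} = - \frac{2177}{83} - \frac{7875}{3746} = - \frac{8808667}{310918}$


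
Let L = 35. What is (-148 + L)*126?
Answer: -14238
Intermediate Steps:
(-148 + L)*126 = (-148 + 35)*126 = -113*126 = -14238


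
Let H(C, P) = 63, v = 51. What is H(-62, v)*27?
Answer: 1701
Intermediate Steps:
H(-62, v)*27 = 63*27 = 1701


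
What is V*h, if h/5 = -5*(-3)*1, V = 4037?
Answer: 302775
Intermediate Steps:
h = 75 (h = 5*(-5*(-3)*1) = 5*(15*1) = 5*15 = 75)
V*h = 4037*75 = 302775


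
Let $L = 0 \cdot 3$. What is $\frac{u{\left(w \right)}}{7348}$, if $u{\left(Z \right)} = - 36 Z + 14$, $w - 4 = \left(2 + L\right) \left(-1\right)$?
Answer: $- \frac{29}{3674} \approx -0.0078933$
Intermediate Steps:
$L = 0$
$w = 2$ ($w = 4 + \left(2 + 0\right) \left(-1\right) = 4 + 2 \left(-1\right) = 4 - 2 = 2$)
$u{\left(Z \right)} = 14 - 36 Z$
$\frac{u{\left(w \right)}}{7348} = \frac{14 - 72}{7348} = \left(14 - 72\right) \frac{1}{7348} = \left(-58\right) \frac{1}{7348} = - \frac{29}{3674}$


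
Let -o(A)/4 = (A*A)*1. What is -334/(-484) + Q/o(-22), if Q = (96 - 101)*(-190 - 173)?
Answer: -479/1936 ≈ -0.24742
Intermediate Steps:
o(A) = -4*A² (o(A) = -4*A*A = -4*A²)
Q = 1815 (Q = -5*(-363) = 1815)
-334/(-484) + Q/o(-22) = -334/(-484) + 1815/((-4*(-22)²)) = -334*(-1/484) + 1815/((-4*484)) = 167/242 + 1815/(-1936) = 167/242 + 1815*(-1/1936) = 167/242 - 15/16 = -479/1936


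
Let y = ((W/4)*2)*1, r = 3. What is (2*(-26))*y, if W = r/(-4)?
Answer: 39/2 ≈ 19.500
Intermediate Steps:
W = -3/4 (W = 3/(-4) = 3*(-1/4) = -3/4 ≈ -0.75000)
y = -3/8 (y = (-3/4/4*2)*1 = (-3/4*1/4*2)*1 = -3/16*2*1 = -3/8*1 = -3/8 ≈ -0.37500)
(2*(-26))*y = (2*(-26))*(-3/8) = -52*(-3/8) = 39/2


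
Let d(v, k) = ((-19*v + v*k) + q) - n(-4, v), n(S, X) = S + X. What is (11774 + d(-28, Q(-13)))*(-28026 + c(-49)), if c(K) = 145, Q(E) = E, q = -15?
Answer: -353726247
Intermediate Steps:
d(v, k) = -11 - 20*v + k*v (d(v, k) = ((-19*v + v*k) - 15) - (-4 + v) = ((-19*v + k*v) - 15) + (4 - v) = (-15 - 19*v + k*v) + (4 - v) = -11 - 20*v + k*v)
(11774 + d(-28, Q(-13)))*(-28026 + c(-49)) = (11774 + (-11 - 20*(-28) - 13*(-28)))*(-28026 + 145) = (11774 + (-11 + 560 + 364))*(-27881) = (11774 + 913)*(-27881) = 12687*(-27881) = -353726247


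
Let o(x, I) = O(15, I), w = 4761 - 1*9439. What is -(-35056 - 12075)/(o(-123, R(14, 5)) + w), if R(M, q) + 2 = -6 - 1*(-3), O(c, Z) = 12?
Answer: -47131/4666 ≈ -10.101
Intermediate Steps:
w = -4678 (w = 4761 - 9439 = -4678)
R(M, q) = -5 (R(M, q) = -2 + (-6 - 1*(-3)) = -2 + (-6 + 3) = -2 - 3 = -5)
o(x, I) = 12
-(-35056 - 12075)/(o(-123, R(14, 5)) + w) = -(-35056 - 12075)/(12 - 4678) = -(-47131)/(-4666) = -(-47131)*(-1)/4666 = -1*47131/4666 = -47131/4666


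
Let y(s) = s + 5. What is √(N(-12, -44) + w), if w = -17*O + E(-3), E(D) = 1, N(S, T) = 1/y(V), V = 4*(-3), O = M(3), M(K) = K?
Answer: 3*I*√273/7 ≈ 7.0812*I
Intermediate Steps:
O = 3
V = -12
y(s) = 5 + s
N(S, T) = -⅐ (N(S, T) = 1/(5 - 12) = 1/(-7) = -⅐)
w = -50 (w = -17*3 + 1 = -51 + 1 = -50)
√(N(-12, -44) + w) = √(-⅐ - 50) = √(-351/7) = 3*I*√273/7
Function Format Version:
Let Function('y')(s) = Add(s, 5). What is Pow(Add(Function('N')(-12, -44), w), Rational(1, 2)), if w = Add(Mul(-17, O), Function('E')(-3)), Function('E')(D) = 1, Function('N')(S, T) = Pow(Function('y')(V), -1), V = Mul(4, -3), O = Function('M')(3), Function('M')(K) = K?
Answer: Mul(Rational(3, 7), I, Pow(273, Rational(1, 2))) ≈ Mul(7.0812, I)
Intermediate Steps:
O = 3
V = -12
Function('y')(s) = Add(5, s)
Function('N')(S, T) = Rational(-1, 7) (Function('N')(S, T) = Pow(Add(5, -12), -1) = Pow(-7, -1) = Rational(-1, 7))
w = -50 (w = Add(Mul(-17, 3), 1) = Add(-51, 1) = -50)
Pow(Add(Function('N')(-12, -44), w), Rational(1, 2)) = Pow(Add(Rational(-1, 7), -50), Rational(1, 2)) = Pow(Rational(-351, 7), Rational(1, 2)) = Mul(Rational(3, 7), I, Pow(273, Rational(1, 2)))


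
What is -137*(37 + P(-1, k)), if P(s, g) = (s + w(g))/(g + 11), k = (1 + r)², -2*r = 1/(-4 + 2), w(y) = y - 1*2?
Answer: -1015718/201 ≈ -5053.3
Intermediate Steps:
w(y) = -2 + y (w(y) = y - 2 = -2 + y)
r = ¼ (r = -1/(2*(-4 + 2)) = -½/(-2) = -½*(-½) = ¼ ≈ 0.25000)
k = 25/16 (k = (1 + ¼)² = (5/4)² = 25/16 ≈ 1.5625)
P(s, g) = (-2 + g + s)/(11 + g) (P(s, g) = (s + (-2 + g))/(g + 11) = (-2 + g + s)/(11 + g))
-137*(37 + P(-1, k)) = -137*(37 + (-2 + 25/16 - 1)/(11 + 25/16)) = -137*(37 - 23/16/(201/16)) = -137*(37 + (16/201)*(-23/16)) = -137*(37 - 23/201) = -137*7414/201 = -1015718/201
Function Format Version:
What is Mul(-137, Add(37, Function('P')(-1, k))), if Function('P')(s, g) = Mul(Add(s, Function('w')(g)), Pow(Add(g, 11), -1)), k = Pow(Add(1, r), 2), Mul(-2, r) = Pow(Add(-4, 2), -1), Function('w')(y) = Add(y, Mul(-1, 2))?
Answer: Rational(-1015718, 201) ≈ -5053.3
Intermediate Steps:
Function('w')(y) = Add(-2, y) (Function('w')(y) = Add(y, -2) = Add(-2, y))
r = Rational(1, 4) (r = Mul(Rational(-1, 2), Pow(Add(-4, 2), -1)) = Mul(Rational(-1, 2), Pow(-2, -1)) = Mul(Rational(-1, 2), Rational(-1, 2)) = Rational(1, 4) ≈ 0.25000)
k = Rational(25, 16) (k = Pow(Add(1, Rational(1, 4)), 2) = Pow(Rational(5, 4), 2) = Rational(25, 16) ≈ 1.5625)
Function('P')(s, g) = Mul(Pow(Add(11, g), -1), Add(-2, g, s)) (Function('P')(s, g) = Mul(Add(s, Add(-2, g)), Pow(Add(g, 11), -1)) = Mul(Add(-2, g, s), Pow(Add(11, g), -1)) = Mul(Pow(Add(11, g), -1), Add(-2, g, s)))
Mul(-137, Add(37, Function('P')(-1, k))) = Mul(-137, Add(37, Mul(Pow(Add(11, Rational(25, 16)), -1), Add(-2, Rational(25, 16), -1)))) = Mul(-137, Add(37, Mul(Pow(Rational(201, 16), -1), Rational(-23, 16)))) = Mul(-137, Add(37, Mul(Rational(16, 201), Rational(-23, 16)))) = Mul(-137, Add(37, Rational(-23, 201))) = Mul(-137, Rational(7414, 201)) = Rational(-1015718, 201)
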